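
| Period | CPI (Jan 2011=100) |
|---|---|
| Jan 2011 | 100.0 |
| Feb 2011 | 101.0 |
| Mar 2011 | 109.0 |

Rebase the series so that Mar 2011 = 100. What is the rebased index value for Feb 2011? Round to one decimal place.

Rebased(Feb 2011) = 101.0 / 109.0 × 100 = 92.6606

92.7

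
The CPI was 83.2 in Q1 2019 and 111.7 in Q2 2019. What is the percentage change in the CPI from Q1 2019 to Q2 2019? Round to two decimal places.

34.25%

Change = (111.7 − 83.2) / 83.2 × 100
       = 28.5 / 83.2 × 100 = 34.2548%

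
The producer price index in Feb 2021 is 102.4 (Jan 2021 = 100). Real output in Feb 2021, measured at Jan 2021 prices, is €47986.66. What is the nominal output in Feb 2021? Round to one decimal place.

Nominal = Real × (Index/100) = 47986.66 × (102.4/100)
        = 47986.66 × 1.024 = 49138.3398

49138.3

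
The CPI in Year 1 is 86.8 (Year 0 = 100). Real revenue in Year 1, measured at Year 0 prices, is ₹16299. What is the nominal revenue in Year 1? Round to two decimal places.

Nominal = Real × (Index/100) = 16299 × (86.8/100)
        = 16299 × 0.868 = 14147.5320

14147.53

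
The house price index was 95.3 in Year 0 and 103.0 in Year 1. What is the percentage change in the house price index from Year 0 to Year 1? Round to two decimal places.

Change = (103.0 − 95.3) / 95.3 × 100
       = 7.7 / 95.3 × 100 = 8.0797%

8.08%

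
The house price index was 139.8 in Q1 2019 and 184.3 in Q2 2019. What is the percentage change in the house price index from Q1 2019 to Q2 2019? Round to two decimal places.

Change = (184.3 − 139.8) / 139.8 × 100
       = 44.5 / 139.8 × 100 = 31.8312%

31.83%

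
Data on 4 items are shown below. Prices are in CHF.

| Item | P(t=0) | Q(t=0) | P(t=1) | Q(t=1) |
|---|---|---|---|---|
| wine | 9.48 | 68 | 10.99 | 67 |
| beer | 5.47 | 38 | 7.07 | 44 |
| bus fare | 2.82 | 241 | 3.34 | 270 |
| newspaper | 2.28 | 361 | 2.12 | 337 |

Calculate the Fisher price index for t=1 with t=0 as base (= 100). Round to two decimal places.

Laspeyres component (base-period weights):
ΣP(t=1)Q(t=0) = 10.99×68 + 7.07×38 + 3.34×241 + 2.12×361 = 747.32 + 268.66 + 804.94 + 765.32 = 2586.24
ΣP(t=0)Q(t=0) = 9.48×68 + 5.47×38 + 2.82×241 + 2.28×361 = 644.64 + 207.86 + 679.62 + 823.08 = 2355.2
L = 2586.24 / 2355.2 × 100 = 109.8098
Paasche component (current-period weights):
ΣP(t=1)Q(t=1) = 10.99×67 + 7.07×44 + 3.34×270 + 2.12×337 = 736.33 + 311.08 + 901.8 + 714.44 = 2663.65
ΣP(t=0)Q(t=1) = 9.48×67 + 5.47×44 + 2.82×270 + 2.28×337 = 635.16 + 240.68 + 761.4 + 768.36 = 2405.6
P = 2663.65 / 2405.6 × 100 = 110.7271
Fisher = √(L × P) = √(109.8098 × 110.7271) = 110.2675

110.27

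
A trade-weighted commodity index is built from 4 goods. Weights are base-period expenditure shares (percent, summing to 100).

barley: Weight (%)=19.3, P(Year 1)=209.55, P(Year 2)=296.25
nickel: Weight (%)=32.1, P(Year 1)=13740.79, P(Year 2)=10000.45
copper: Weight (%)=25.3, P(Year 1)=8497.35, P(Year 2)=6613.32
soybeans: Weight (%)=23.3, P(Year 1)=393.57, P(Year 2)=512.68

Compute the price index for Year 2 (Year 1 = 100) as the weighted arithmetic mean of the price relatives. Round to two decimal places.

100.69

barley: 19.3 × (296.25/209.55) = 19.3 × 1.413744 = 27.2853
nickel: 32.1 × (10000.45/13740.79) = 32.1 × 0.727793 = 23.3622
copper: 25.3 × (6613.32/8497.35) = 25.3 × 0.778280 = 19.6905
soybeans: 23.3 × (512.68/393.57) = 23.3 × 1.302640 = 30.3515
Index = Σ wᵢ·(p₁ᵢ/p₀ᵢ) = 27.2853 + 23.3622 + 19.6905 + 30.3515 = 100.6894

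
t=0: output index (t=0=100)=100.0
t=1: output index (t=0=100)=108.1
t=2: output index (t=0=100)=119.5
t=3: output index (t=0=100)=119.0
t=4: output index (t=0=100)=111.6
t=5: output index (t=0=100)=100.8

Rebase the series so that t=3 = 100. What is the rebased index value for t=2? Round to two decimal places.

100.42

Rebased(t=2) = 119.5 / 119.0 × 100 = 100.4202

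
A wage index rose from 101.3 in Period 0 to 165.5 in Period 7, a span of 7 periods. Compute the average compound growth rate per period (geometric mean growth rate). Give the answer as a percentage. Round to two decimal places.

7.26%

Growth factor = (165.5/101.3)^(1/7) = (1.633761)^(1/7) = 1.072644
Growth rate = 1.072644 − 1 = 0.072644 = 7.2644%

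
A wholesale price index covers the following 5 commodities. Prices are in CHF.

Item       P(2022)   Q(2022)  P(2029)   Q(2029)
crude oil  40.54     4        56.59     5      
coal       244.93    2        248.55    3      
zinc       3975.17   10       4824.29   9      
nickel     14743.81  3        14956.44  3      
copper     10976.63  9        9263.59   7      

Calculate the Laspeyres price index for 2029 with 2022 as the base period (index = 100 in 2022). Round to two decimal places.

96.61

Laspeyres price index uses base-period quantities as weights.
ΣP(2029)·Q(2022) = 56.59×4 + 248.55×2 + 4824.29×10 + 14956.44×3 + 9263.59×9 = 226.36 + 497.1 + 48242.9 + 44869.32 + 83372.31 = 177207.99
ΣP(2022)·Q(2022) = 40.54×4 + 244.93×2 + 3975.17×10 + 14743.81×3 + 10976.63×9 = 162.16 + 489.86 + 39751.7 + 44231.43 + 98789.67 = 183424.82
Index = 177207.99 / 183424.82 × 100 = 96.6107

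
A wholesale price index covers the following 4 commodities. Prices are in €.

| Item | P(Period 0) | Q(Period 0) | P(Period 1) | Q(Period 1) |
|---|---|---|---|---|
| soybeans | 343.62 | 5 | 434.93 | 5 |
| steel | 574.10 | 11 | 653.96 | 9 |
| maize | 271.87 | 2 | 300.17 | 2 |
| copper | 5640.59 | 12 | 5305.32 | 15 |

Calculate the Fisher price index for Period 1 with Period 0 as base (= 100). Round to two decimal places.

Laspeyres component (base-period weights):
ΣP(Period 1)Q(Period 0) = 434.93×5 + 653.96×11 + 300.17×2 + 5305.32×12 = 2174.65 + 7193.56 + 600.34 + 63663.84 = 73632.39
ΣP(Period 0)Q(Period 0) = 343.62×5 + 574.10×11 + 271.87×2 + 5640.59×12 = 1718.1 + 6315.1 + 543.74 + 67687.08 = 76264.02
L = 73632.39 / 76264.02 × 100 = 96.5493
Paasche component (current-period weights):
ΣP(Period 1)Q(Period 1) = 434.93×5 + 653.96×9 + 300.17×2 + 5305.32×15 = 2174.65 + 5885.64 + 600.34 + 79579.8 = 88240.43
ΣP(Period 0)Q(Period 1) = 343.62×5 + 574.10×9 + 271.87×2 + 5640.59×15 = 1718.1 + 5166.9 + 543.74 + 84608.85 = 92037.59
P = 88240.43 / 92037.59 × 100 = 95.8743
Fisher = √(L × P) = √(96.5493 × 95.8743) = 96.2112

96.21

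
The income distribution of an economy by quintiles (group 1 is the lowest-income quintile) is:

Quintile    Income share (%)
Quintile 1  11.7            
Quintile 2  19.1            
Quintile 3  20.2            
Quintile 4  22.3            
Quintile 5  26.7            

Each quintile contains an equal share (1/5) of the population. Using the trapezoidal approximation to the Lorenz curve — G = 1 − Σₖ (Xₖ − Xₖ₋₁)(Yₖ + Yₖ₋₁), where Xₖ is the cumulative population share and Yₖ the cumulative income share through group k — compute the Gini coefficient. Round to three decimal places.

0.133

Cumulative income shares Yₖ: 0.1170, 0.3080, 0.5100, 0.7330, 1.0000
Σ (Xₖ−Xₖ₋₁)(Yₖ+Yₖ₋₁) = (1/5)(0.1170+0.0000) + (1/5)(0.3080+0.1170) + (1/5)(0.5100+0.3080) + (1/5)(0.7330+0.5100) + (1/5)(1.0000+0.7330)
  = 0.0234 + 0.0850 + 0.1636 + 0.2486 + 0.3466 = 0.8672
G = 1 − 0.8672 = 0.1328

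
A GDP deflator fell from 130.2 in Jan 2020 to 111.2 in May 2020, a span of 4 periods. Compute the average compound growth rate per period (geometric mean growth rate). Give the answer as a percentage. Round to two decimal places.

-3.87%

Growth factor = (111.2/130.2)^(1/4) = (0.854071)^(1/4) = 0.961332
Growth rate = 0.961332 − 1 = -0.038668 = -3.8668%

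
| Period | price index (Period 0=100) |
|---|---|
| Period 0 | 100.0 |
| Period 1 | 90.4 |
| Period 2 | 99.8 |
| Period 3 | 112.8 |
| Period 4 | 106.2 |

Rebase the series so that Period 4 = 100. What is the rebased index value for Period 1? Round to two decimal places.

Rebased(Period 1) = 90.4 / 106.2 × 100 = 85.1224

85.12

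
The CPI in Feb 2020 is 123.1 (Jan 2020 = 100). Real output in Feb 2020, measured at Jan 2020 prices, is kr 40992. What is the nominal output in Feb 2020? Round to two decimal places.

50461.15

Nominal = Real × (Index/100) = 40992 × (123.1/100)
        = 40992 × 1.231 = 50461.1520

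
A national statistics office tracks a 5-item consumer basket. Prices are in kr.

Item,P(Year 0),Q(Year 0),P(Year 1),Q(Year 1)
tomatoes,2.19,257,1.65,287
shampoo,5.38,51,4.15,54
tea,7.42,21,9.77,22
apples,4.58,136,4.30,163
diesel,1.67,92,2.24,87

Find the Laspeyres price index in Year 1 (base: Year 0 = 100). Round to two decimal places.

92.21

Laspeyres price index uses base-period quantities as weights.
ΣP(Year 1)·Q(Year 0) = 1.65×257 + 4.15×51 + 9.77×21 + 4.30×136 + 2.24×92 = 424.05 + 211.65 + 205.17 + 584.8 + 206.08 = 1631.75
ΣP(Year 0)·Q(Year 0) = 2.19×257 + 5.38×51 + 7.42×21 + 4.58×136 + 1.67×92 = 562.83 + 274.38 + 155.82 + 622.88 + 153.64 = 1769.55
Index = 1631.75 / 1769.55 × 100 = 92.2127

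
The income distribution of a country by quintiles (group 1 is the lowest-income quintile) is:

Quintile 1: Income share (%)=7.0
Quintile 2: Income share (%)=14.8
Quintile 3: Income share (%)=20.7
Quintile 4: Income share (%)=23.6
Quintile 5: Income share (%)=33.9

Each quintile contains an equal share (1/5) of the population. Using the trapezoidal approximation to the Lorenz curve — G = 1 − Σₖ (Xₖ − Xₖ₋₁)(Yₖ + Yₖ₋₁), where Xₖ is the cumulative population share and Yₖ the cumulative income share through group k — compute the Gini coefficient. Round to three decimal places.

0.250

Cumulative income shares Yₖ: 0.0700, 0.2180, 0.4250, 0.6610, 1.0000
Σ (Xₖ−Xₖ₋₁)(Yₖ+Yₖ₋₁) = (1/5)(0.0700+0.0000) + (1/5)(0.2180+0.0700) + (1/5)(0.4250+0.2180) + (1/5)(0.6610+0.4250) + (1/5)(1.0000+0.6610)
  = 0.0140 + 0.0576 + 0.1286 + 0.2172 + 0.3322 = 0.7496
G = 1 − 0.7496 = 0.2504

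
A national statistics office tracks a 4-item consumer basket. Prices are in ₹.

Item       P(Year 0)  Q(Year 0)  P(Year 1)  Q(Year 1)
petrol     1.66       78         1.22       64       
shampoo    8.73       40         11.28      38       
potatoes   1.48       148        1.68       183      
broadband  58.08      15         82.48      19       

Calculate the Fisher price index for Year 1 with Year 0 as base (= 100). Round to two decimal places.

130.46

Laspeyres component (base-period weights):
ΣP(Year 1)Q(Year 0) = 1.22×78 + 11.28×40 + 1.68×148 + 82.48×15 = 95.16 + 451.2 + 248.64 + 1237.2 = 2032.2
ΣP(Year 0)Q(Year 0) = 1.66×78 + 8.73×40 + 1.48×148 + 58.08×15 = 129.48 + 349.2 + 219.04 + 871.2 = 1568.92
L = 2032.2 / 1568.92 × 100 = 129.5286
Paasche component (current-period weights):
ΣP(Year 1)Q(Year 1) = 1.22×64 + 11.28×38 + 1.68×183 + 82.48×19 = 78.08 + 428.64 + 307.44 + 1567.12 = 2381.28
ΣP(Year 0)Q(Year 1) = 1.66×64 + 8.73×38 + 1.48×183 + 58.08×19 = 106.24 + 331.74 + 270.84 + 1103.52 = 1812.34
P = 2381.28 / 1812.34 × 100 = 131.3926
Fisher = √(L × P) = √(129.5286 × 131.3926) = 130.4572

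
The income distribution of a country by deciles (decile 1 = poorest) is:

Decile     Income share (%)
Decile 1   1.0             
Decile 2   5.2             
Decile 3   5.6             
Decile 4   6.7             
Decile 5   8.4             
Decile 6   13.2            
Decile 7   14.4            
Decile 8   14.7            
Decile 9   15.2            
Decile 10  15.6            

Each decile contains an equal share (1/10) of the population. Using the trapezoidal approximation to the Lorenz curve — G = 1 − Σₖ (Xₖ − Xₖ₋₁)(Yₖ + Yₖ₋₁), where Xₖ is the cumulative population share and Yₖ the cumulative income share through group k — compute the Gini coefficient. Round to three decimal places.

Cumulative income shares Yₖ: 0.0100, 0.0620, 0.1180, 0.1850, 0.2690, 0.4010, 0.5450, 0.6920, 0.8440, 1.0000
Σ (Xₖ−Xₖ₋₁)(Yₖ+Yₖ₋₁) = (1/10)(0.0100+0.0000) + (1/10)(0.0620+0.0100) + (1/10)(0.1180+0.0620) + (1/10)(0.1850+0.1180) + (1/10)(0.2690+0.1850) + (1/10)(0.4010+0.2690) + (1/10)(0.5450+0.4010) + (1/10)(0.6920+0.5450) + (1/10)(0.8440+0.6920) + (1/10)(1.0000+0.8440)
  = 0.0010 + 0.0072 + 0.0180 + 0.0303 + 0.0454 + 0.0670 + 0.0946 + 0.1237 + 0.1536 + 0.1844 = 0.7252
G = 1 − 0.7252 = 0.2748

0.275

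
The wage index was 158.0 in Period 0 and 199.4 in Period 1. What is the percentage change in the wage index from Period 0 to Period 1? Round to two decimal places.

26.20%

Change = (199.4 − 158.0) / 158.0 × 100
       = 41.4 / 158.0 × 100 = 26.2025%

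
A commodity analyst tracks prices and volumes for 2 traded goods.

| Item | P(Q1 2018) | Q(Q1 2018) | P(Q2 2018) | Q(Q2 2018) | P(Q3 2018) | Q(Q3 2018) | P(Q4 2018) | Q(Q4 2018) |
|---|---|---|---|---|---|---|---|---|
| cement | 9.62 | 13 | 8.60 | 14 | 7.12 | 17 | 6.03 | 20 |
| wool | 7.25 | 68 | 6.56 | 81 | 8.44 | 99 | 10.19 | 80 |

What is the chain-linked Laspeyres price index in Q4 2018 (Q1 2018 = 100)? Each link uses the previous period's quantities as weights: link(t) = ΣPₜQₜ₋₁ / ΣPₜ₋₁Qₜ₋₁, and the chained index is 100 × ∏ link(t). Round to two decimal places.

Link Q1 2018→Q2 2018:
ΣP(Q2 2018)Q(Q1 2018) = 8.60×13 + 6.56×68 = 111.8 + 446.08 = 557.88
ΣP(Q1 2018)Q(Q1 2018) = 9.62×13 + 7.25×68 = 125.06 + 493 = 618.06
link = 557.88/618.06 = 0.902631
Link Q2 2018→Q3 2018:
ΣP(Q3 2018)Q(Q2 2018) = 7.12×14 + 8.44×81 = 99.68 + 683.64 = 783.32
ΣP(Q2 2018)Q(Q2 2018) = 8.60×14 + 6.56×81 = 120.4 + 531.36 = 651.76
link = 783.32/651.76 = 1.201853
Link Q3 2018→Q4 2018:
ΣP(Q4 2018)Q(Q3 2018) = 6.03×17 + 10.19×99 = 102.51 + 1008.81 = 1111.32
ΣP(Q3 2018)Q(Q3 2018) = 7.12×17 + 8.44×99 = 121.04 + 835.56 = 956.6
link = 1111.32/956.6 = 1.161739
Chained index = 100 × 0.902631 × 1.201853 × 1.161739 = 126.0290

126.03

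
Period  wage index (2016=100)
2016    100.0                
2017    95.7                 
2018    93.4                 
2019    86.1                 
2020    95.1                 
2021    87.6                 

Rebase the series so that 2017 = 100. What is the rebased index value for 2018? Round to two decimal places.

97.60

Rebased(2018) = 93.4 / 95.7 × 100 = 97.5967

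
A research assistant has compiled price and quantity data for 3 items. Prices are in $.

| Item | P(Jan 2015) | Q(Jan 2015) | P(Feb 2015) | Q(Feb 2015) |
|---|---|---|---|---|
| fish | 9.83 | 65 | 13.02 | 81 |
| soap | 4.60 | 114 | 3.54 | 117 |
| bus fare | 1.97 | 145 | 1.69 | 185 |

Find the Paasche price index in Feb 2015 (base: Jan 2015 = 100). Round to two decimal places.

Paasche price index uses current-period quantities as weights.
ΣP(Feb 2015)·Q(Feb 2015) = 13.02×81 + 3.54×117 + 1.69×185 = 1054.62 + 414.18 + 312.65 = 1781.45
ΣP(Jan 2015)·Q(Feb 2015) = 9.83×81 + 4.60×117 + 1.97×185 = 796.23 + 538.2 + 364.45 = 1698.88
Index = 1781.45 / 1698.88 × 100 = 104.8603

104.86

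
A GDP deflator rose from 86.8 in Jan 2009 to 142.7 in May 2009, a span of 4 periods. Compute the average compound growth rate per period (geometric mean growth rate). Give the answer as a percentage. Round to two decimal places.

Growth factor = (142.7/86.8)^(1/4) = (1.644009)^(1/4) = 1.132338
Growth rate = 1.132338 − 1 = 0.132338 = 13.2338%

13.23%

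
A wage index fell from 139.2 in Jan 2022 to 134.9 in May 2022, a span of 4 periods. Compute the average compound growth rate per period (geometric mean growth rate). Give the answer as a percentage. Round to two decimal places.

Growth factor = (134.9/139.2)^(1/4) = (0.969109)^(1/4) = 0.992186
Growth rate = 0.992186 − 1 = -0.007814 = -0.7814%

-0.78%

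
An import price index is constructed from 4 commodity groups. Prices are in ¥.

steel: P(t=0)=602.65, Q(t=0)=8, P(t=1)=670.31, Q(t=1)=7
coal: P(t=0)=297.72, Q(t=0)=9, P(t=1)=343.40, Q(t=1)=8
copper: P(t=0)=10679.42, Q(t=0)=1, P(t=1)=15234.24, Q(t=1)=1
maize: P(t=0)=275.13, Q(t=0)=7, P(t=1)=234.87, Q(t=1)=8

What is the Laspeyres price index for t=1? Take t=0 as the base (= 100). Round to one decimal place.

126.0

Laspeyres price index uses base-period quantities as weights.
ΣP(t=1)·Q(t=0) = 670.31×8 + 343.40×9 + 15234.24×1 + 234.87×7 = 5362.48 + 3090.6 + 15234.24 + 1644.09 = 25331.41
ΣP(t=0)·Q(t=0) = 602.65×8 + 297.72×9 + 10679.42×1 + 275.13×7 = 4821.2 + 2679.48 + 10679.42 + 1925.91 = 20106.01
Index = 25331.41 / 20106.01 × 100 = 125.9892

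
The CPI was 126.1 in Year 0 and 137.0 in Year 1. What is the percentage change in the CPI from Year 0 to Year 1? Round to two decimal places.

Change = (137.0 − 126.1) / 126.1 × 100
       = 10.9 / 126.1 × 100 = 8.6439%

8.64%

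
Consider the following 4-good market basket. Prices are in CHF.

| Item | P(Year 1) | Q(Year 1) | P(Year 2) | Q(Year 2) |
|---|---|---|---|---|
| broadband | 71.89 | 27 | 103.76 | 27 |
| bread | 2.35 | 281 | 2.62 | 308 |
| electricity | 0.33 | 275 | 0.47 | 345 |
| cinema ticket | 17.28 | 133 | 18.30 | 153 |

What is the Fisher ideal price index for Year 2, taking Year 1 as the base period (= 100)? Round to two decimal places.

121.71

Laspeyres component (base-period weights):
ΣP(Year 2)Q(Year 1) = 103.76×27 + 2.62×281 + 0.47×275 + 18.30×133 = 2801.52 + 736.22 + 129.25 + 2433.9 = 6100.89
ΣP(Year 1)Q(Year 1) = 71.89×27 + 2.35×281 + 0.33×275 + 17.28×133 = 1941.03 + 660.35 + 90.75 + 2298.24 = 4990.37
L = 6100.89 / 4990.37 × 100 = 122.2533
Paasche component (current-period weights):
ΣP(Year 2)Q(Year 2) = 103.76×27 + 2.62×308 + 0.47×345 + 18.30×153 = 2801.52 + 806.96 + 162.15 + 2799.9 = 6570.53
ΣP(Year 1)Q(Year 2) = 71.89×27 + 2.35×308 + 0.33×345 + 17.28×153 = 1941.03 + 723.8 + 113.85 + 2643.84 = 5422.52
P = 6570.53 / 5422.52 × 100 = 121.1712
Fisher = √(L × P) = √(122.2533 × 121.1712) = 121.7110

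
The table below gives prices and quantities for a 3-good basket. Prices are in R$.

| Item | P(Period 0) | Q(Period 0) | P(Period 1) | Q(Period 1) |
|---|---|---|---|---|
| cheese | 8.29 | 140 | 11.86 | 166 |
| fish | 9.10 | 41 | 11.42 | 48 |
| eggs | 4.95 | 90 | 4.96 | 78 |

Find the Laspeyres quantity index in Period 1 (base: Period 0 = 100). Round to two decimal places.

111.11

Laspeyres quantity index uses base-period prices as weights.
ΣP(Period 0)·Q(Period 1) = 8.29×166 + 9.10×48 + 4.95×78 = 1376.14 + 436.8 + 386.1 = 2199.04
ΣP(Period 0)·Q(Period 0) = 8.29×140 + 9.10×41 + 4.95×90 = 1160.6 + 373.1 + 445.5 = 1979.2
Index = 2199.04 / 1979.2 × 100 = 111.1075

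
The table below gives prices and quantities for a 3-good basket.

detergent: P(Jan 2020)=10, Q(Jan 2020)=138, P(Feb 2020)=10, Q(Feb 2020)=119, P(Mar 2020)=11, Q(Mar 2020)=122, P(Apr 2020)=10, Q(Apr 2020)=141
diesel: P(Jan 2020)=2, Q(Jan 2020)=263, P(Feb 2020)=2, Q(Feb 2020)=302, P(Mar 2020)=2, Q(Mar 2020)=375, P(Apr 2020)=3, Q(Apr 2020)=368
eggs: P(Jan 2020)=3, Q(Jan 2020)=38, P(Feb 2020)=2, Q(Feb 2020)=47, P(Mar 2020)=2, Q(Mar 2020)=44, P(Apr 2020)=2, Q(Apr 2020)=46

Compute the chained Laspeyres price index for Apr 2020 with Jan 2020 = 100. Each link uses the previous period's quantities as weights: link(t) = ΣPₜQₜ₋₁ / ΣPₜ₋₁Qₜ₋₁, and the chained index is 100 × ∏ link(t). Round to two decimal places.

116.41

Link Jan 2020→Feb 2020:
ΣP(Feb 2020)Q(Jan 2020) = 10×138 + 2×263 + 2×38 = 1380 + 526 + 76 = 1982
ΣP(Jan 2020)Q(Jan 2020) = 10×138 + 2×263 + 3×38 = 1380 + 526 + 114 = 2020
link = 1982/2020 = 0.981188
Link Feb 2020→Mar 2020:
ΣP(Mar 2020)Q(Feb 2020) = 11×119 + 2×302 + 2×47 = 1309 + 604 + 94 = 2007
ΣP(Feb 2020)Q(Feb 2020) = 10×119 + 2×302 + 2×47 = 1190 + 604 + 94 = 1888
link = 2007/1888 = 1.063030
Link Mar 2020→Apr 2020:
ΣP(Apr 2020)Q(Mar 2020) = 10×122 + 3×375 + 2×44 = 1220 + 1125 + 88 = 2433
ΣP(Mar 2020)Q(Mar 2020) = 11×122 + 2×375 + 2×44 = 1342 + 750 + 88 = 2180
link = 2433/2180 = 1.116055
Chained index = 100 × 0.981188 × 1.063030 × 1.116055 = 116.4081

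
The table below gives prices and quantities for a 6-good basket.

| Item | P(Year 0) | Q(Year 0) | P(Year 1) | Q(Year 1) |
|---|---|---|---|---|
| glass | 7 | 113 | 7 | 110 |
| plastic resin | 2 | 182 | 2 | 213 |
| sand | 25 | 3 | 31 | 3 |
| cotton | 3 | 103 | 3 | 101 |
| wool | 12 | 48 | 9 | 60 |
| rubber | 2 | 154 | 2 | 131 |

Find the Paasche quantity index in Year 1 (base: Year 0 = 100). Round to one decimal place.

Paasche quantity index uses current-period prices as weights.
ΣP(Year 1)·Q(Year 1) = 7×110 + 2×213 + 31×3 + 3×101 + 9×60 + 2×131 = 770 + 426 + 93 + 303 + 540 + 262 = 2394
ΣP(Year 1)·Q(Year 0) = 7×113 + 2×182 + 31×3 + 3×103 + 9×48 + 2×154 = 791 + 364 + 93 + 309 + 432 + 308 = 2297
Index = 2394 / 2297 × 100 = 104.2229

104.2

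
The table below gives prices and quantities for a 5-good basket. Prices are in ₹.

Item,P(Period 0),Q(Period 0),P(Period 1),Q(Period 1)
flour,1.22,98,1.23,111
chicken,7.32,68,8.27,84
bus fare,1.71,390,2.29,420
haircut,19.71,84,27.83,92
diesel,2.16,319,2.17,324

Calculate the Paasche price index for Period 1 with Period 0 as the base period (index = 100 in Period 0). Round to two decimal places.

126.99

Paasche price index uses current-period quantities as weights.
ΣP(Period 1)·Q(Period 1) = 1.23×111 + 8.27×84 + 2.29×420 + 27.83×92 + 2.17×324 = 136.53 + 694.68 + 961.8 + 2560.36 + 703.08 = 5056.45
ΣP(Period 0)·Q(Period 1) = 1.22×111 + 7.32×84 + 1.71×420 + 19.71×92 + 2.16×324 = 135.42 + 614.88 + 718.2 + 1813.32 + 699.84 = 3981.66
Index = 5056.45 / 3981.66 × 100 = 126.9935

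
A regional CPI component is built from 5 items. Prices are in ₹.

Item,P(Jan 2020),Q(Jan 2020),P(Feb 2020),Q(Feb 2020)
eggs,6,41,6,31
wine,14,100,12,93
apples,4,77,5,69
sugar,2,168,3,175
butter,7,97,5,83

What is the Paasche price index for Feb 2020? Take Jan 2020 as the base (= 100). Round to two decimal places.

95.99

Paasche price index uses current-period quantities as weights.
ΣP(Feb 2020)·Q(Feb 2020) = 6×31 + 12×93 + 5×69 + 3×175 + 5×83 = 186 + 1116 + 345 + 525 + 415 = 2587
ΣP(Jan 2020)·Q(Feb 2020) = 6×31 + 14×93 + 4×69 + 2×175 + 7×83 = 186 + 1302 + 276 + 350 + 581 = 2695
Index = 2587 / 2695 × 100 = 95.9926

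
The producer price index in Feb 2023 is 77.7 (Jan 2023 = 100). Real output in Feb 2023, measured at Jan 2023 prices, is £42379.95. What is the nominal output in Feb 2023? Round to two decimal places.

Nominal = Real × (Index/100) = 42379.95 × (77.7/100)
        = 42379.95 × 0.777 = 32929.2211

32929.22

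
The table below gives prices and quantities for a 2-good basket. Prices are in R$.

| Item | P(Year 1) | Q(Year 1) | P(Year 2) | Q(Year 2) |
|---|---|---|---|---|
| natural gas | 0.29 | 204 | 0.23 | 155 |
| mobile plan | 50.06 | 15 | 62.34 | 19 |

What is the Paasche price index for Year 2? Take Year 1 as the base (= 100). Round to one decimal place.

122.5

Paasche price index uses current-period quantities as weights.
ΣP(Year 2)·Q(Year 2) = 0.23×155 + 62.34×19 = 35.65 + 1184.46 = 1220.11
ΣP(Year 1)·Q(Year 2) = 0.29×155 + 50.06×19 = 44.95 + 951.14 = 996.09
Index = 1220.11 / 996.09 × 100 = 122.4899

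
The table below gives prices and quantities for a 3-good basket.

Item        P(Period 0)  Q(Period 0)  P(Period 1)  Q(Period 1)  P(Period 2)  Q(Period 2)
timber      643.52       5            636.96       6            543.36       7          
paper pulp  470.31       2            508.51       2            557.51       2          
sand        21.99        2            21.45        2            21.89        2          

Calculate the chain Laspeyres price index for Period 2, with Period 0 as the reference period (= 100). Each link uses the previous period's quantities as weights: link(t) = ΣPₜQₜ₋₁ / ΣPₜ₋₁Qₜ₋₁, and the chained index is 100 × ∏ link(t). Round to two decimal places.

Link Period 0→Period 1:
ΣP(Period 1)Q(Period 0) = 636.96×5 + 508.51×2 + 21.45×2 = 3184.8 + 1017.02 + 42.9 = 4244.72
ΣP(Period 0)Q(Period 0) = 643.52×5 + 470.31×2 + 21.99×2 = 3217.6 + 940.62 + 43.98 = 4202.2
link = 4244.72/4202.2 = 1.010119
Link Period 1→Period 2:
ΣP(Period 2)Q(Period 1) = 543.36×6 + 557.51×2 + 21.89×2 = 3260.16 + 1115.02 + 43.78 = 4418.96
ΣP(Period 1)Q(Period 1) = 636.96×6 + 508.51×2 + 21.45×2 = 3821.76 + 1017.02 + 42.9 = 4881.68
link = 4418.96/4881.68 = 0.905213
Chained index = 100 × 1.010119 × 0.905213 = 91.4372

91.44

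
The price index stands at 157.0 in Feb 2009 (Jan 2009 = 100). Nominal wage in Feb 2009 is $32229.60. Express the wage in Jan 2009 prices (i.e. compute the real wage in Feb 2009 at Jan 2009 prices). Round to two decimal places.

20528.41

Real = Nominal ÷ (Index/100) = 32229.60 ÷ (157.0/100)
     = 32229.60 ÷ 1.570 = 20528.4076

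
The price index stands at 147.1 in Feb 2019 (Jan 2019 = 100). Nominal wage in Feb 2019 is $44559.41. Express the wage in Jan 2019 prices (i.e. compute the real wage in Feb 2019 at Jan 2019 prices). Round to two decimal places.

30291.92

Real = Nominal ÷ (Index/100) = 44559.41 ÷ (147.1/100)
     = 44559.41 ÷ 1.471 = 30291.9171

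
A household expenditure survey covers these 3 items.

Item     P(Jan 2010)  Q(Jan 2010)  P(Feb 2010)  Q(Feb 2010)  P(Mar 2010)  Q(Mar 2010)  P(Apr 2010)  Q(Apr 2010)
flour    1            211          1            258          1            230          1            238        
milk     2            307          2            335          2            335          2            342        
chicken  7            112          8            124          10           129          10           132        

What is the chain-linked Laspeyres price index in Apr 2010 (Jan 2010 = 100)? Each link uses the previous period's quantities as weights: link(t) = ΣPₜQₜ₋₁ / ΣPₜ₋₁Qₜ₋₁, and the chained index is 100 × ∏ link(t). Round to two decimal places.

120.78

Link Jan 2010→Feb 2010:
ΣP(Feb 2010)Q(Jan 2010) = 1×211 + 2×307 + 8×112 = 211 + 614 + 896 = 1721
ΣP(Jan 2010)Q(Jan 2010) = 1×211 + 2×307 + 7×112 = 211 + 614 + 784 = 1609
link = 1721/1609 = 1.069608
Link Feb 2010→Mar 2010:
ΣP(Mar 2010)Q(Feb 2010) = 1×258 + 2×335 + 10×124 = 258 + 670 + 1240 = 2168
ΣP(Feb 2010)Q(Feb 2010) = 1×258 + 2×335 + 8×124 = 258 + 670 + 992 = 1920
link = 2168/1920 = 1.129167
Link Mar 2010→Apr 2010:
ΣP(Apr 2010)Q(Mar 2010) = 1×230 + 2×335 + 10×129 = 230 + 670 + 1290 = 2190
ΣP(Mar 2010)Q(Mar 2010) = 1×230 + 2×335 + 10×129 = 230 + 670 + 1290 = 2190
link = 2190/2190 = 1.000000
Chained index = 100 × 1.069608 × 1.129167 × 1.000000 = 120.7766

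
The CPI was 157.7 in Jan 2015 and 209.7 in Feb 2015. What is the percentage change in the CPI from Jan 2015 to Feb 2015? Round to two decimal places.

32.97%

Change = (209.7 − 157.7) / 157.7 × 100
       = 52.0 / 157.7 × 100 = 32.9740%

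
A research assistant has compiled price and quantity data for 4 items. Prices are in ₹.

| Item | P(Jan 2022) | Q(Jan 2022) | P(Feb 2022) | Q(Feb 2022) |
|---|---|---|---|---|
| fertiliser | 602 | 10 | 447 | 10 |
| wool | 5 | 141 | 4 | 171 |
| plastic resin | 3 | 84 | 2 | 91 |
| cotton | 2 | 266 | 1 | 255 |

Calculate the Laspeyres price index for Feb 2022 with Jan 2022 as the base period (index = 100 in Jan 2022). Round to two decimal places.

Laspeyres price index uses base-period quantities as weights.
ΣP(Feb 2022)·Q(Jan 2022) = 447×10 + 4×141 + 2×84 + 1×266 = 4470 + 564 + 168 + 266 = 5468
ΣP(Jan 2022)·Q(Jan 2022) = 602×10 + 5×141 + 3×84 + 2×266 = 6020 + 705 + 252 + 532 = 7509
Index = 5468 / 7509 × 100 = 72.8193

72.82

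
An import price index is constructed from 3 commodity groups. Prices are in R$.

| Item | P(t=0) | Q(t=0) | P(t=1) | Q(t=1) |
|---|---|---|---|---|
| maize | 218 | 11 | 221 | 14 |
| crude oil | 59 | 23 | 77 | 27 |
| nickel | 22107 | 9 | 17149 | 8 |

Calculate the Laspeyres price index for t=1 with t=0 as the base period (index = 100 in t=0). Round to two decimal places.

Laspeyres price index uses base-period quantities as weights.
ΣP(t=1)·Q(t=0) = 221×11 + 77×23 + 17149×9 = 2431 + 1771 + 154341 = 158543
ΣP(t=0)·Q(t=0) = 218×11 + 59×23 + 22107×9 = 2398 + 1357 + 198963 = 202718
Index = 158543 / 202718 × 100 = 78.2086

78.21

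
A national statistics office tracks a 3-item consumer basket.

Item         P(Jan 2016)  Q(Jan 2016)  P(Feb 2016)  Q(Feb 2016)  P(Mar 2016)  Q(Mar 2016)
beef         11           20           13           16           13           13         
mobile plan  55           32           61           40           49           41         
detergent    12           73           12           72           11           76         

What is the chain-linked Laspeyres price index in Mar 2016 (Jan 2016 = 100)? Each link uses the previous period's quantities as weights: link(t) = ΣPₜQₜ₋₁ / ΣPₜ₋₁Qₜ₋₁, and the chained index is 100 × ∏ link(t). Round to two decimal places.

91.13

Link Jan 2016→Feb 2016:
ΣP(Feb 2016)Q(Jan 2016) = 13×20 + 61×32 + 12×73 = 260 + 1952 + 876 = 3088
ΣP(Jan 2016)Q(Jan 2016) = 11×20 + 55×32 + 12×73 = 220 + 1760 + 876 = 2856
link = 3088/2856 = 1.081232
Link Feb 2016→Mar 2016:
ΣP(Mar 2016)Q(Feb 2016) = 13×16 + 49×40 + 11×72 = 208 + 1960 + 792 = 2960
ΣP(Feb 2016)Q(Feb 2016) = 13×16 + 61×40 + 12×72 = 208 + 2440 + 864 = 3512
link = 2960/3512 = 0.842825
Chained index = 100 × 1.081232 × 0.842825 = 91.1289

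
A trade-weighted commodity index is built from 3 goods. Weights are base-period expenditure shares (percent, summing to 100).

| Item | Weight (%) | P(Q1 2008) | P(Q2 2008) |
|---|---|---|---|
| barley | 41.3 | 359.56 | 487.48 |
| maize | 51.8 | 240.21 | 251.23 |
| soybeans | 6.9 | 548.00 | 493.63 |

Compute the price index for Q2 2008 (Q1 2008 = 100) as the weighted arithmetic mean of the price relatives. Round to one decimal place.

116.4

barley: 41.3 × (487.48/359.56) = 41.3 × 1.355768 = 55.9932
maize: 51.8 × (251.23/240.21) = 51.8 × 1.045877 = 54.1764
soybeans: 6.9 × (493.63/548.00) = 6.9 × 0.900785 = 6.2154
Index = Σ wᵢ·(p₁ᵢ/p₀ᵢ) = 55.9932 + 54.1764 + 6.2154 = 116.3850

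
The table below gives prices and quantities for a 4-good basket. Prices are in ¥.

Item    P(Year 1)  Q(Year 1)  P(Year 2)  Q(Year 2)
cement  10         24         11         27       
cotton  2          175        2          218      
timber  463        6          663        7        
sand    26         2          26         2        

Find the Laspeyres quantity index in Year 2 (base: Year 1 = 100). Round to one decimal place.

116.9

Laspeyres quantity index uses base-period prices as weights.
ΣP(Year 1)·Q(Year 2) = 10×27 + 2×218 + 463×7 + 26×2 = 270 + 436 + 3241 + 52 = 3999
ΣP(Year 1)·Q(Year 1) = 10×24 + 2×175 + 463×6 + 26×2 = 240 + 350 + 2778 + 52 = 3420
Index = 3999 / 3420 × 100 = 116.9298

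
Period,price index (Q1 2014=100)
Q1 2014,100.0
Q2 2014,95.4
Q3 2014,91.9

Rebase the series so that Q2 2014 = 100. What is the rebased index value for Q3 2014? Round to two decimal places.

Rebased(Q3 2014) = 91.9 / 95.4 × 100 = 96.3312

96.33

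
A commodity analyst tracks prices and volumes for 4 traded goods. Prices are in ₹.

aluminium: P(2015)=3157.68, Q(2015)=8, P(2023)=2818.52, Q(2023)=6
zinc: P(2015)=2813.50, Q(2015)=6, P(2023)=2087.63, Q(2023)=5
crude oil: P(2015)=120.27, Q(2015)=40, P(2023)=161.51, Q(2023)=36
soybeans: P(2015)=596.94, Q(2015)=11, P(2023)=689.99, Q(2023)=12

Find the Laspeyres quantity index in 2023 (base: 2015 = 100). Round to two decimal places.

83.16

Laspeyres quantity index uses base-period prices as weights.
ΣP(2015)·Q(2023) = 3157.68×6 + 2813.50×5 + 120.27×36 + 596.94×12 = 18946.08 + 14067.5 + 4329.72 + 7163.28 = 44506.58
ΣP(2015)·Q(2015) = 3157.68×8 + 2813.50×6 + 120.27×40 + 596.94×11 = 25261.44 + 16881 + 4810.8 + 6566.34 = 53519.58
Index = 44506.58 / 53519.58 × 100 = 83.1594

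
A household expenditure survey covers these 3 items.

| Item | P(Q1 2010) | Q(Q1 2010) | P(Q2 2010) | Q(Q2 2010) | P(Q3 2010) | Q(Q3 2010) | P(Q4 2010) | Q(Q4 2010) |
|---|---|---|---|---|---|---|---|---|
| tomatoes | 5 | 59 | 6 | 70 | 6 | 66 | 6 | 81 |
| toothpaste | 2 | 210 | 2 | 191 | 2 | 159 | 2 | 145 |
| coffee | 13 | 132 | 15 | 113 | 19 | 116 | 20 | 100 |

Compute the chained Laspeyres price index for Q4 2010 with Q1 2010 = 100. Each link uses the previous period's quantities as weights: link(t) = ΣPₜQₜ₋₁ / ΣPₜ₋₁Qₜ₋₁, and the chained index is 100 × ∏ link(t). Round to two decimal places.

Link Q1 2010→Q2 2010:
ΣP(Q2 2010)Q(Q1 2010) = 6×59 + 2×210 + 15×132 = 354 + 420 + 1980 = 2754
ΣP(Q1 2010)Q(Q1 2010) = 5×59 + 2×210 + 13×132 = 295 + 420 + 1716 = 2431
link = 2754/2431 = 1.132867
Link Q2 2010→Q3 2010:
ΣP(Q3 2010)Q(Q2 2010) = 6×70 + 2×191 + 19×113 = 420 + 382 + 2147 = 2949
ΣP(Q2 2010)Q(Q2 2010) = 6×70 + 2×191 + 15×113 = 420 + 382 + 1695 = 2497
link = 2949/2497 = 1.181017
Link Q3 2010→Q4 2010:
ΣP(Q4 2010)Q(Q3 2010) = 6×66 + 2×159 + 20×116 = 396 + 318 + 2320 = 3034
ΣP(Q3 2010)Q(Q3 2010) = 6×66 + 2×159 + 19×116 = 396 + 318 + 2204 = 2918
link = 3034/2918 = 1.039753
Chained index = 100 × 1.132867 × 1.181017 × 1.039753 = 139.1123

139.11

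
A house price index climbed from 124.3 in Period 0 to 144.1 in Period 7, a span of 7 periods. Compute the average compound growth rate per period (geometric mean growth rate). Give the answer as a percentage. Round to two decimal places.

2.13%

Growth factor = (144.1/124.3)^(1/7) = (1.159292)^(1/7) = 1.021340
Growth rate = 1.021340 − 1 = 0.021340 = 2.1340%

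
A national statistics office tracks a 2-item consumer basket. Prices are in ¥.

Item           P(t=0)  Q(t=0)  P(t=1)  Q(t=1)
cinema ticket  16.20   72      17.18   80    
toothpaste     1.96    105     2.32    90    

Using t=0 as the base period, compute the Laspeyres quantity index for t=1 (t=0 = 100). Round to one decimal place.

Laspeyres quantity index uses base-period prices as weights.
ΣP(t=0)·Q(t=1) = 16.20×80 + 1.96×90 = 1296 + 176.4 = 1472.4
ΣP(t=0)·Q(t=0) = 16.20×72 + 1.96×105 = 1166.4 + 205.8 = 1372.2
Index = 1472.4 / 1372.2 × 100 = 107.3021

107.3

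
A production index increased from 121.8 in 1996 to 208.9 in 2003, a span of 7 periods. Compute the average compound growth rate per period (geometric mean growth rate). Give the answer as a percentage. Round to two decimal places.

8.01%

Growth factor = (208.9/121.8)^(1/7) = (1.715107)^(1/7) = 1.080115
Growth rate = 1.080115 − 1 = 0.080115 = 8.0115%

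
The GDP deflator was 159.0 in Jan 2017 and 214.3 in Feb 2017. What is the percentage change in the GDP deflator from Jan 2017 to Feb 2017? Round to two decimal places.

Change = (214.3 − 159.0) / 159.0 × 100
       = 55.3 / 159.0 × 100 = 34.7799%

34.78%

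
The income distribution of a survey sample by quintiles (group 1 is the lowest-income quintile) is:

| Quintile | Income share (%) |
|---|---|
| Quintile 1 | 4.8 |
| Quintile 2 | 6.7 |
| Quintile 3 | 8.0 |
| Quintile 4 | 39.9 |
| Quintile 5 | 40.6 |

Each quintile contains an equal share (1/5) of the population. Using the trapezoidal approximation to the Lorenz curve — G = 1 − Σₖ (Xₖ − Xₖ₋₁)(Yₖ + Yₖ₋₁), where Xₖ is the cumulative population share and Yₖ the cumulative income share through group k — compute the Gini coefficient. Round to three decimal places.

0.419

Cumulative income shares Yₖ: 0.0480, 0.1150, 0.1950, 0.5940, 1.0000
Σ (Xₖ−Xₖ₋₁)(Yₖ+Yₖ₋₁) = (1/5)(0.0480+0.0000) + (1/5)(0.1150+0.0480) + (1/5)(0.1950+0.1150) + (1/5)(0.5940+0.1950) + (1/5)(1.0000+0.5940)
  = 0.0096 + 0.0326 + 0.0620 + 0.1578 + 0.3188 = 0.5808
G = 1 − 0.5808 = 0.4192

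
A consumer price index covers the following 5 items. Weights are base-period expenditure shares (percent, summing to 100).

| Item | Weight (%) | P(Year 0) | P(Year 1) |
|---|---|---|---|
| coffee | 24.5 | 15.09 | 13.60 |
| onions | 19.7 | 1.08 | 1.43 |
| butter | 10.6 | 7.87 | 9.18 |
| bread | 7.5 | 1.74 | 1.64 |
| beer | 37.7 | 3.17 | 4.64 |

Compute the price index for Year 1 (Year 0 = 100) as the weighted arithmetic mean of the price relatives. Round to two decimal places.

coffee: 24.5 × (13.60/15.09) = 24.5 × 0.901259 = 22.0808
onions: 19.7 × (1.43/1.08) = 19.7 × 1.324074 = 26.0843
butter: 10.6 × (9.18/7.87) = 10.6 × 1.166455 = 12.3644
bread: 7.5 × (1.64/1.74) = 7.5 × 0.942529 = 7.0690
beer: 37.7 × (4.64/3.17) = 37.7 × 1.463722 = 55.1823
Index = Σ wᵢ·(p₁ᵢ/p₀ᵢ) = 22.0808 + 26.0843 + 12.3644 + 7.0690 + 55.1823 = 122.7808

122.78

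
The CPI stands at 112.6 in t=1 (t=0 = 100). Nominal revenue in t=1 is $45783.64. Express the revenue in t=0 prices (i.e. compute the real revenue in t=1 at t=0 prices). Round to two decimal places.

Real = Nominal ÷ (Index/100) = 45783.64 ÷ (112.6/100)
     = 45783.64 ÷ 1.126 = 40660.4263

40660.43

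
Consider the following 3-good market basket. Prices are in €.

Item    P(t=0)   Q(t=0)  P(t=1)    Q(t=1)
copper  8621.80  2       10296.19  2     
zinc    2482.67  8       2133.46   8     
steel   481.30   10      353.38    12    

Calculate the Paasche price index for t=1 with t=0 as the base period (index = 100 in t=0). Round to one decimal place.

Paasche price index uses current-period quantities as weights.
ΣP(t=1)·Q(t=1) = 10296.19×2 + 2133.46×8 + 353.38×12 = 20592.38 + 17067.68 + 4240.56 = 41900.62
ΣP(t=0)·Q(t=1) = 8621.80×2 + 2482.67×8 + 481.30×12 = 17243.6 + 19861.36 + 5775.6 = 42880.56
Index = 41900.62 / 42880.56 × 100 = 97.7147

97.7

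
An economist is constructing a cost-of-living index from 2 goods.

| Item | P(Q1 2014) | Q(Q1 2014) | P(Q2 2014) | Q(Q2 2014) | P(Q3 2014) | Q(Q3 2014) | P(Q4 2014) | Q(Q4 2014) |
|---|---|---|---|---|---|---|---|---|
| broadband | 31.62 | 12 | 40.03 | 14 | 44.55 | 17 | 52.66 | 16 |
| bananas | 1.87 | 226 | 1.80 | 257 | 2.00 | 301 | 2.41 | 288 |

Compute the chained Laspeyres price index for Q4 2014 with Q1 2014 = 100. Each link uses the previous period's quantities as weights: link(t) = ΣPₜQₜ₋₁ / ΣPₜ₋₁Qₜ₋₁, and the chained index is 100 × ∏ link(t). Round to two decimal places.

146.65

Link Q1 2014→Q2 2014:
ΣP(Q2 2014)Q(Q1 2014) = 40.03×12 + 1.80×226 = 480.36 + 406.8 = 887.16
ΣP(Q1 2014)Q(Q1 2014) = 31.62×12 + 1.87×226 = 379.44 + 422.62 = 802.06
link = 887.16/802.06 = 1.106102
Link Q2 2014→Q3 2014:
ΣP(Q3 2014)Q(Q2 2014) = 44.55×14 + 2.00×257 = 623.7 + 514 = 1137.7
ΣP(Q2 2014)Q(Q2 2014) = 40.03×14 + 1.80×257 = 560.42 + 462.6 = 1023.02
link = 1137.7/1023.02 = 1.112099
Link Q3 2014→Q4 2014:
ΣP(Q4 2014)Q(Q3 2014) = 52.66×17 + 2.41×301 = 895.22 + 725.41 = 1620.63
ΣP(Q3 2014)Q(Q3 2014) = 44.55×17 + 2.00×301 = 757.35 + 602 = 1359.35
link = 1620.63/1359.35 = 1.192210
Chained index = 100 × 1.106102 × 1.112099 × 1.192210 = 146.6531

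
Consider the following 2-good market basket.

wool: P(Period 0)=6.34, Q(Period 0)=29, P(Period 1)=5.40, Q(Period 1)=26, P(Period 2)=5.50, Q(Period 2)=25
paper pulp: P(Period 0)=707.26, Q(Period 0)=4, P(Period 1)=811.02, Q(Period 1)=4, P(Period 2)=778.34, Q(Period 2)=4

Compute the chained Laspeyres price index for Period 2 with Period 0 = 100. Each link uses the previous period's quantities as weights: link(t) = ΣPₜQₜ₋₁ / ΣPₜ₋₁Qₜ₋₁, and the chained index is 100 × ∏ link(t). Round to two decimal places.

Link Period 0→Period 1:
ΣP(Period 1)Q(Period 0) = 5.40×29 + 811.02×4 = 156.6 + 3244.08 = 3400.68
ΣP(Period 0)Q(Period 0) = 6.34×29 + 707.26×4 = 183.86 + 2829.04 = 3012.9
link = 3400.68/3012.9 = 1.128707
Link Period 1→Period 2:
ΣP(Period 2)Q(Period 1) = 5.50×26 + 778.34×4 = 143 + 3113.36 = 3256.36
ΣP(Period 1)Q(Period 1) = 5.40×26 + 811.02×4 = 140.4 + 3244.08 = 3384.48
link = 3256.36/3384.48 = 0.962145
Chained index = 100 × 1.128707 × 0.962145 = 108.5979

108.60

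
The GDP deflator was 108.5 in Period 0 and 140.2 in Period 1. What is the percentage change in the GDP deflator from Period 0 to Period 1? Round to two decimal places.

Change = (140.2 − 108.5) / 108.5 × 100
       = 31.7 / 108.5 × 100 = 29.2166%

29.22%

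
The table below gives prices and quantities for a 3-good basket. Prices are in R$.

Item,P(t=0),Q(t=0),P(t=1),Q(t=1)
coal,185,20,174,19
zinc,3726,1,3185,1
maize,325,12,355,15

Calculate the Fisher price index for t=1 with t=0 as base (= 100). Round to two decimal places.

Laspeyres component (base-period weights):
ΣP(t=1)Q(t=0) = 174×20 + 3185×1 + 355×12 = 3480 + 3185 + 4260 = 10925
ΣP(t=0)Q(t=0) = 185×20 + 3726×1 + 325×12 = 3700 + 3726 + 3900 = 11326
L = 10925 / 11326 × 100 = 96.4595
Paasche component (current-period weights):
ΣP(t=1)Q(t=1) = 174×19 + 3185×1 + 355×15 = 3306 + 3185 + 5325 = 11816
ΣP(t=0)Q(t=1) = 185×19 + 3726×1 + 325×15 = 3515 + 3726 + 4875 = 12116
P = 11816 / 12116 × 100 = 97.5239
Fisher = √(L × P) = √(96.4595 × 97.5239) = 96.9902

96.99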